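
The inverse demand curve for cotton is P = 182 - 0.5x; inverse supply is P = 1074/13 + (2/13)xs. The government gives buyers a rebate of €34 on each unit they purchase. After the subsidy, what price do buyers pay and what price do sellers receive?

Pre-subsidy: 182 - 0.5x = 1074/13 + (2/13)x gives x* = 152 and P* = 106.
With the rebate, buyers effectively pay Pb = Ps − 34, where Ps is the price sellers receive.
On the curves, Pb = 182 - 0.5x and Ps = 1074/13 + (2/13)x; the wedge Ps − Pb = 34 gives 1074/13 + (2/13)x − (182 - 0.5x) = 34, so x' = 204.
Then Pb = 182 − 0.5·204 = 80 and Ps = 1074/13 + (2/13)·204 = 114.

Buyers pay €80; sellers receive €114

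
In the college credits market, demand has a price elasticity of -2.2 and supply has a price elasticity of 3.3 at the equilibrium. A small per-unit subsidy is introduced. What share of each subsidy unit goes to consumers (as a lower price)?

Consumer share = 0.6

For a small subsidy around the equilibrium, the benefit split depends on the relative slopes, which at a point are proportional to the elasticities.
Buyer share = εs/(εs + |εd|) = 3.3/(3.3 + 2.2) = 0.6; seller share = |εd|/(εs + |εd|) = 0.4.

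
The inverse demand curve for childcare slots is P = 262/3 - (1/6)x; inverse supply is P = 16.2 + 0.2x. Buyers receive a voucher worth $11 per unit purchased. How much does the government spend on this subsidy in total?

Government cost = $2464

Pre-subsidy: 262/3 - (1/6)x = 16.2 + 0.2x gives x* = 194 and P* = 55.
With the rebate, buyers effectively pay Pb = Ps − 11, where Ps is the price sellers receive.
On the curves, Pb = 262/3 - (1/6)x and Ps = 16.2 + 0.2x; the wedge Ps − Pb = 11 gives 16.2 + 0.2x − (262/3 - (1/6)x) = 11, so x' = 224.
Then Pb = 262/3 − (1/6)·224 = 50 and Ps = 16.2 + 0.2·224 = 61.
Government outlay = subsidy × quantity = 11 × 224 = 2464.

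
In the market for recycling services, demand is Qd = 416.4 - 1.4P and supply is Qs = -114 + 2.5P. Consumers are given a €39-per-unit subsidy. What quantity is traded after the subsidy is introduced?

Q' = 261

Pre-subsidy: 416.4 - 1.4P = -114 + 2.5P gives P* = 136, Q* = 226.
With the rebate, buyers effectively pay Pb = Ps − 39, where Ps is the price sellers receive.
Demand in terms of Ps becomes Qd = 416.4 − 1.4(Ps − 39) = 471 - 1.4Ps. Setting this equal to supply: 471 - 1.4Ps = -114 + 2.5Ps, so Ps = 150.
Buyers pay Pb = 150 − 39 = 111; Q' = -114 + 2.5·150 = 261.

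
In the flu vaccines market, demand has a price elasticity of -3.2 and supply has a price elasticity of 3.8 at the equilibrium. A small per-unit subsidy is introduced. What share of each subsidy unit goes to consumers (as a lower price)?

Consumer share = 19/35

For a small subsidy around the equilibrium, the benefit split depends on the relative slopes, which at a point are proportional to the elasticities.
Buyer share = εs/(εs + |εd|) = 3.8/(3.8 + 3.2) = 19/35; seller share = |εd|/(εs + |εd|) = 16/35.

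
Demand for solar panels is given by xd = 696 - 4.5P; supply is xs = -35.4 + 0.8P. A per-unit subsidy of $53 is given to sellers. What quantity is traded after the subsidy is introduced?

x' = 111

Pre-subsidy: 696 - 4.5P = -35.4 + 0.8P gives P* = 138, x* = 75.
With the subsidy, sellers receive Ps = Pb + 53 for each unit, where Pb is the price buyers pay.
Supply in terms of Pb becomes xs = -35.4 + 0.8(Pb + 53) = 7 + 0.8Pb. Setting this equal to demand: 696 - 4.5Pb = 7 + 0.8Pb, so Pb = 130.
Sellers receive Ps = 130 + 53 = 183; x' = 696 − 4.5·130 = 111.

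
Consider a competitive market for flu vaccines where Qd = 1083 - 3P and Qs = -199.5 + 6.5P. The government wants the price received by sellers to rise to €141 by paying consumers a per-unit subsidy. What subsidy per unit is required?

At a seller price of 141, quantity supplied is -199.5 + 6.5·141 = 717.
Buyers absorb 717 only when they pay Pb with 1083 − 3·Pb = 717, i.e. Pb = 122.
s = Ps − Pb = 141 − 122 = 19.

Required subsidy s = €19 per unit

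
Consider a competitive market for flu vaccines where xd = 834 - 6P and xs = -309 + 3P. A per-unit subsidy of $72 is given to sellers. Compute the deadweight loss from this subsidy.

Deadweight loss = $5184

Pre-subsidy: 834 - 6P = -309 + 3P gives P* = 127, x* = 72.
With the subsidy, sellers receive Ps = Pb + 72 for each unit, where Pb is the price buyers pay.
Supply in terms of Pb becomes xs = -309 + 3(Pb + 72) = -93 + 3Pb. Setting this equal to demand: 834 - 6Pb = -93 + 3Pb, so Pb = 103.
Sellers receive Ps = 103 + 72 = 175; x' = 834 − 6·103 = 216.
The subsidy expands output by 216 − 72 = 144 past the efficient level; on those units the gap between marginal cost and willingness to pay runs from 0 up to 72.
DWL = ½ × 72 × 144 = 5184.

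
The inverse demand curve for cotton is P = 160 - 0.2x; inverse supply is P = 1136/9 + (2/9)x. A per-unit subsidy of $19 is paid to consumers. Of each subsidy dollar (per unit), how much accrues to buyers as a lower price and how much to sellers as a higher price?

Pre-subsidy: 160 - 0.2x = 1136/9 + (2/9)x gives x* = 80 and P* = 144.
With the rebate, buyers effectively pay Pb = Ps − 19, where Ps is the price sellers receive.
On the curves, Pb = 160 - 0.2x and Ps = 1136/9 + (2/9)x; the wedge Ps − Pb = 19 gives 1136/9 + (2/9)x − (160 - 0.2x) = 19, so x' = 125.
Then Pb = 160 − 0.2·125 = 135 and Ps = 1136/9 + (2/9)·125 = 154.
Buyers' price falls by P* − Pb = 144 − 135 = 9; sellers' price rises by Ps − P* = 154 − 144 = 10.

Buyers gain $9 per unit; sellers gain $10 per unit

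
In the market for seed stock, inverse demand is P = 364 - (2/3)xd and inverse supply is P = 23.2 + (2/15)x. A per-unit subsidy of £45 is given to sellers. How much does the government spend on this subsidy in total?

Pre-subsidy: 364 - (2/3)x = 23.2 + (2/15)x gives x* = 426 and P* = 80.
With the subsidy, sellers receive Ps = Pb + 45 for each unit, where Pb is the price buyers pay.
On the curves, Pb = 364 - (2/3)x and Ps = 23.2 + (2/15)x; the wedge Ps − Pb = 45 gives 23.2 + (2/15)x − (364 - (2/3)x) = 45, so x' = 482.25.
Then Pb = 364 − (2/3)·482.25 = 42.5 and Ps = 23.2 + (2/15)·482.25 = 87.5.
Government outlay = subsidy × quantity = 45 × 482.25 = 21701.25.

Government cost = £21701.25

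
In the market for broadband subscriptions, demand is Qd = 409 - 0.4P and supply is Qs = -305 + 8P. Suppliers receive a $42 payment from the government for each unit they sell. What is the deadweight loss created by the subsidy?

Deadweight loss = $336

Pre-subsidy: 409 - 0.4P = -305 + 8P gives P* = 85, Q* = 375.
With the subsidy, sellers receive Ps = Pb + 42 for each unit, where Pb is the price buyers pay.
Supply in terms of Pb becomes Qs = -305 + 8(Pb + 42) = 31 + 8Pb. Setting this equal to demand: 409 - 0.4Pb = 31 + 8Pb, so Pb = 45.
Sellers receive Ps = 45 + 42 = 87; Q' = 409 − 0.4·45 = 391.
The subsidy expands output by 391 − 375 = 16 past the efficient level; on those units the gap between marginal cost and willingness to pay runs from 0 up to 42.
DWL = ½ × 42 × 16 = 336.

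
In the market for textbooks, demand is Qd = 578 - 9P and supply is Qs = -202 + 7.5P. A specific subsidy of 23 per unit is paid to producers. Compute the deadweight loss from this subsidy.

Deadweight loss = 23805/22

Pre-subsidy: 578 - 9P = -202 + 7.5P gives P* = 520/11, Q* = 1678/11.
With the subsidy, sellers receive Ps = Pb + 23 for each unit, where Pb is the price buyers pay.
Supply in terms of Pb becomes Qs = -202 + 7.5(Pb + 23) = -29.5 + 7.5Pb. Setting this equal to demand: 578 - 9Pb = -29.5 + 7.5Pb, so Pb = 405/11.
Sellers receive Ps = 405/11 + 23 = 658/11; Q' = 578 − 9·(405/11) = 2713/11.
The subsidy expands output by 2713/11 − 1678/11 = 1035/11 past the efficient level; on those units the gap between marginal cost and willingness to pay runs from 0 up to 23.
DWL = ½ × 23 × 1035/11 = 23805/22.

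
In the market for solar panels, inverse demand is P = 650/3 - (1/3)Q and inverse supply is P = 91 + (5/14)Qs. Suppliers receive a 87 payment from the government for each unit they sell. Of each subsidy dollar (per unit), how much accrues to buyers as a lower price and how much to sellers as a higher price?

Buyers gain 42 per unit; sellers gain 45 per unit

Pre-subsidy: 650/3 - (1/3)Q = 91 + (5/14)Q gives Q* = 182 and P* = 156.
With the subsidy, sellers receive Ps = Pb + 87 for each unit, where Pb is the price buyers pay.
On the curves, Pb = 650/3 - (1/3)Q and Ps = 91 + (5/14)Q; the wedge Ps − Pb = 87 gives 91 + (5/14)Q − (650/3 - (1/3)Q) = 87, so Q' = 308.
Then Pb = 650/3 − (1/3)·308 = 114 and Ps = 91 + (5/14)·308 = 201.
Buyers' price falls by P* − Pb = 156 − 114 = 42; sellers' price rises by Ps − P* = 201 − 156 = 45.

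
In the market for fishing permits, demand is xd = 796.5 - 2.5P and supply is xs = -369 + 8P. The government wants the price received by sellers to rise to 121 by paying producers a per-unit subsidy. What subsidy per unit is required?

At a seller price of 121, quantity supplied is -369 + 8·121 = 599.
Buyers absorb 599 only when they pay Pb with 796.5 − 2.5·Pb = 599, i.e. Pb = 79.
s = Ps − Pb = 121 − 79 = 42.

Required subsidy s = 42 per unit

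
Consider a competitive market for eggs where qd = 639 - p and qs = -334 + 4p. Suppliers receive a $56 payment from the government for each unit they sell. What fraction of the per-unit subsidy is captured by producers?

Producer share = 0.2

Pre-subsidy: 639 - p = -334 + 4p gives p* = 194.6, q* = 444.4.
With the subsidy, sellers receive ps = pb + 56 for each unit, where pb is the price buyers pay.
Supply in terms of pb becomes qs = -334 + 4(pb + 56) = -110 + 4pb. Setting this equal to demand: 639 - pb = -110 + 4pb, so pb = 149.8.
Sellers receive ps = 149.8 + 56 = 205.8; q' = 639 − 1·149.8 = 489.2.
Buyers' price falls by p* − pb = 194.6 − 149.8 = 44.8; sellers' price rises by ps − p* = 205.8 − 194.6 = 11.2.
So producers capture 11.2/56 = 0.2 of each unit of subsidy.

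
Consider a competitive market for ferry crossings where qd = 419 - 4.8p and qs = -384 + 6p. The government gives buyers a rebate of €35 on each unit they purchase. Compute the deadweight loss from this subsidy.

Deadweight loss = 4900/3

Pre-subsidy: 419 - 4.8p = -384 + 6p gives p* = 4015/54, q* = 559/9.
With the rebate, buyers effectively pay pb = ps − 35, where ps is the price sellers receive.
Demand in terms of ps becomes qd = 419 − 4.8(ps − 35) = 587 - 4.8ps. Setting this equal to supply: 587 - 4.8ps = -384 + 6ps, so ps = 4855/54.
Buyers pay pb = 4855/54 − 35 = 2965/54; q' = -384 + 6·(4855/54) = 1399/9.
The subsidy expands output by 1399/9 − 559/9 = 280/3 past the efficient level; on those units the gap between marginal cost and willingness to pay runs from 0 up to 35.
DWL = ½ × 35 × 280/3 = 4900/3.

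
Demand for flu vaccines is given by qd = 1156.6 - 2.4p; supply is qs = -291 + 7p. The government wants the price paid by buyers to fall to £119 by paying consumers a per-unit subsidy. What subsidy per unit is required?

Required subsidy s = £47 per unit

At a buyer price of 119, quantity demanded is 1156.6 − 2.4·119 = 871.
Sellers supply 871 only when they receive ps with -291 + 7·ps = 871, i.e. ps = 166.
s = ps − pb = 166 − 119 = 47.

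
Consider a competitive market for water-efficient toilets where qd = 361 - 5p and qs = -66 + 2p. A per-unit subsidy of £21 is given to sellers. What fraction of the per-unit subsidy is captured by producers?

Pre-subsidy: 361 - 5p = -66 + 2p gives p* = 61, q* = 56.
With the subsidy, sellers receive ps = pb + 21 for each unit, where pb is the price buyers pay.
Supply in terms of pb becomes qs = -66 + 2(pb + 21) = -24 + 2pb. Setting this equal to demand: 361 - 5pb = -24 + 2pb, so pb = 55.
Sellers receive ps = 55 + 21 = 76; q' = 361 − 5·55 = 86.
Buyers' price falls by p* − pb = 61 − 55 = 6; sellers' price rises by ps − p* = 76 − 61 = 15.
So producers capture 15/21 = 5/7 of each unit of subsidy.

Producer share = 5/7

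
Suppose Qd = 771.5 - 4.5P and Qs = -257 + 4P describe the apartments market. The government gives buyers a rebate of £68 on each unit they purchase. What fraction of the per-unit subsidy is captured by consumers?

Consumer share = 8/17

Pre-subsidy: 771.5 - 4.5P = -257 + 4P gives P* = 121, Q* = 227.
With the rebate, buyers effectively pay Pb = Ps − 68, where Ps is the price sellers receive.
Demand in terms of Ps becomes Qd = 771.5 − 4.5(Ps − 68) = 1077.5 - 4.5Ps. Setting this equal to supply: 1077.5 - 4.5Ps = -257 + 4Ps, so Ps = 157.
Buyers pay Pb = 157 − 68 = 89; Q' = -257 + 4·157 = 371.
Buyers' price falls by P* − Pb = 121 − 89 = 32; sellers' price rises by Ps − P* = 157 − 121 = 36.
So consumers capture 32/68 = 8/17 of each unit of subsidy.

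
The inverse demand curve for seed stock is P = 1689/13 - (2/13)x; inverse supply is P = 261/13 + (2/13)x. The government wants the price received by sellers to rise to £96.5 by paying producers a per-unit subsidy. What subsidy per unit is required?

Required subsidy s = £43 per unit

At a seller price of 96.5, quantity supplied is -130.5 + 6.5·96.5 = 496.75.
Buyers absorb 496.75 only when they pay Pb = 1689/13 − (2/13)·496.75 = 53.5.
s = Ps − Pb = 96.5 − 53.5 = 43.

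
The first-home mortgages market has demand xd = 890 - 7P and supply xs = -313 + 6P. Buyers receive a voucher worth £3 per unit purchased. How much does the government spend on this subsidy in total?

Government cost = 9825/13

Pre-subsidy: 890 - 7P = -313 + 6P gives P* = 1203/13, x* = 3149/13.
With the rebate, buyers effectively pay Pb = Ps − 3, where Ps is the price sellers receive.
Demand in terms of Ps becomes xd = 890 − 7(Ps − 3) = 911 - 7Ps. Setting this equal to supply: 911 - 7Ps = -313 + 6Ps, so Ps = 1224/13.
Buyers pay Pb = 1224/13 − 3 = 1185/13; x' = -313 + 6·(1224/13) = 3275/13.
Government outlay = subsidy × quantity = 3 × 3275/13 = 9825/13.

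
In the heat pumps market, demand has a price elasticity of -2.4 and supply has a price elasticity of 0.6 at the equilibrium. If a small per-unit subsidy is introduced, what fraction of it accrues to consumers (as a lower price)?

For a small subsidy around the equilibrium, the benefit split depends on the relative slopes, which at a point are proportional to the elasticities.
Buyer share = εs/(εs + |εd|) = 0.6/(0.6 + 2.4) = 0.2; seller share = |εd|/(εs + |εd|) = 0.8.

Consumer share = 0.2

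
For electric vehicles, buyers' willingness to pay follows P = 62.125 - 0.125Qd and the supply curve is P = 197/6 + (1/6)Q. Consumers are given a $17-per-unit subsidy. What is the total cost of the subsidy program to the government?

Pre-subsidy: 62.125 - 0.125Q = 197/6 + (1/6)Q gives Q* = 703/7 and P* = 347/7.
With the rebate, buyers effectively pay Pb = Ps − 17, where Ps is the price sellers receive.
On the curves, Pb = 62.125 - 0.125Q and Ps = 197/6 + (1/6)Q; the wedge Ps − Pb = 17 gives 197/6 + (1/6)Q − (62.125 - 0.125Q) = 17, so Q' = 1111/7.
Then Pb = 62.125 − 0.125·(1111/7) = 296/7 and Ps = 197/6 + (1/6)·(1111/7) = 415/7.
Government outlay = subsidy × quantity = 17 × 1111/7 = 18887/7.

Government cost = 18887/7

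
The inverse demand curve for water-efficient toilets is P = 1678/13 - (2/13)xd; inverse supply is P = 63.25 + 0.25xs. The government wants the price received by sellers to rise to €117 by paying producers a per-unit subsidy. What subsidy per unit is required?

At a seller price of 117, quantity supplied is -253 + 4·117 = 215.
Buyers absorb 215 only when they pay Pb = 1678/13 − (2/13)·215 = 96.
s = Ps − Pb = 117 − 96 = 21.

Required subsidy s = €21 per unit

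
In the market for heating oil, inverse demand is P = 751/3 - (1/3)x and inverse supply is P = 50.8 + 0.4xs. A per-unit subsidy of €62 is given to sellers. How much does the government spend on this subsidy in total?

Pre-subsidy: 751/3 - (1/3)x = 50.8 + 0.4x gives x* = 2993/11 and P* = 1756/11.
With the subsidy, sellers receive Ps = Pb + 62 for each unit, where Pb is the price buyers pay.
On the curves, Pb = 751/3 - (1/3)x and Ps = 50.8 + 0.4x; the wedge Ps − Pb = 62 gives 50.8 + 0.4x − (751/3 - (1/3)x) = 62, so x' = 3923/11.
Then Pb = 751/3 − (1/3)·(3923/11) = 1446/11 and Ps = 50.8 + 0.4·(3923/11) = 2128/11.
Government outlay = subsidy × quantity = 62 × 3923/11 = 243226/11.

Government cost = 243226/11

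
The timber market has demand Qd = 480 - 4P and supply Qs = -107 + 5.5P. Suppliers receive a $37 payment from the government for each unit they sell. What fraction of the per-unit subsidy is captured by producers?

Pre-subsidy: 480 - 4P = -107 + 5.5P gives P* = 1174/19, Q* = 4424/19.
With the subsidy, sellers receive Ps = Pb + 37 for each unit, where Pb is the price buyers pay.
Supply in terms of Pb becomes Qs = -107 + 5.5(Pb + 37) = 96.5 + 5.5Pb. Setting this equal to demand: 480 - 4Pb = 96.5 + 5.5Pb, so Pb = 767/19.
Sellers receive Ps = 767/19 + 37 = 1470/19; Q' = 480 − 4·(767/19) = 6052/19.
Buyers' price falls by P* − Pb = 1174/19 − 767/19 = 407/19; sellers' price rises by Ps − P* = 1470/19 − 1174/19 = 296/19.
So producers capture (296/19)/37 = 8/19 of each unit of subsidy.

Producer share = 8/19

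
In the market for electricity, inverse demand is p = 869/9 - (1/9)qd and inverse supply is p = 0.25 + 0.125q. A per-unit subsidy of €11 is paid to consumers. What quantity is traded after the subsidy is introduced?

Pre-subsidy: 869/9 - (1/9)q = 0.25 + 0.125q gives q* = 6934/17 and p* = 871/17.
With the rebate, buyers effectively pay pb = ps − 11, where ps is the price sellers receive.
On the curves, pb = 869/9 - (1/9)q and ps = 0.25 + 0.125q; the wedge ps − pb = 11 gives 0.25 + 0.125q − (869/9 - (1/9)q) = 11, so q' = 7726/17.
Then pb = 869/9 − (1/9)·(7726/17) = 783/17 and ps = 0.25 + 0.125·(7726/17) = 970/17.

q' = 7726/17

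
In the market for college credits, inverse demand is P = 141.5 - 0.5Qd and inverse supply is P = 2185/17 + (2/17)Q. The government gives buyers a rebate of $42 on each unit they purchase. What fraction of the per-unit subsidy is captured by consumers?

Pre-subsidy: 141.5 - 0.5Q = 2185/17 + (2/17)Q gives Q* = 21 and P* = 131.
With the rebate, buyers effectively pay Pb = Ps − 42, where Ps is the price sellers receive.
On the curves, Pb = 141.5 - 0.5Q and Ps = 2185/17 + (2/17)Q; the wedge Ps − Pb = 42 gives 2185/17 + (2/17)Q − (141.5 - 0.5Q) = 42, so Q' = 89.
Then Pb = 141.5 − 0.5·89 = 97 and Ps = 2185/17 + (2/17)·89 = 139.
Buyers' price falls by P* − Pb = 131 − 97 = 34; sellers' price rises by Ps − P* = 139 − 131 = 8.
So consumers capture 34/42 = 17/21 of each unit of subsidy.

Consumer share = 17/21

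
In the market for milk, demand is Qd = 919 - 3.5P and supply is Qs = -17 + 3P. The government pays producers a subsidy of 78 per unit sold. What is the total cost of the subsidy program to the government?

Government cost = 42198

Pre-subsidy: 919 - 3.5P = -17 + 3P gives P* = 144, Q* = 415.
With the subsidy, sellers receive Ps = Pb + 78 for each unit, where Pb is the price buyers pay.
Supply in terms of Pb becomes Qs = -17 + 3(Pb + 78) = 217 + 3Pb. Setting this equal to demand: 919 - 3.5Pb = 217 + 3Pb, so Pb = 108.
Sellers receive Ps = 108 + 78 = 186; Q' = 919 − 3.5·108 = 541.
Government outlay = subsidy × quantity = 78 × 541 = 42198.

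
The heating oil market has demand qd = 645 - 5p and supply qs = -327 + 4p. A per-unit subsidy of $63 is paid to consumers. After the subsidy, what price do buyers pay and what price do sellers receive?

Pre-subsidy: 645 - 5p = -327 + 4p gives p* = 108, q* = 105.
With the rebate, buyers effectively pay pb = ps − 63, where ps is the price sellers receive.
Demand in terms of ps becomes qd = 645 − 5(ps − 63) = 960 - 5ps. Setting this equal to supply: 960 - 5ps = -327 + 4ps, so ps = 143.
Buyers pay pb = 143 − 63 = 80; q' = -327 + 4·143 = 245.

Buyers pay $80; sellers receive $143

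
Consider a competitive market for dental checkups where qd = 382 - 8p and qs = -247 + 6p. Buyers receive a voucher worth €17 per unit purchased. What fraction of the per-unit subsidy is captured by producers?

Producer share = 4/7

Pre-subsidy: 382 - 8p = -247 + 6p gives p* = 629/14, q* = 158/7.
With the rebate, buyers effectively pay pb = ps − 17, where ps is the price sellers receive.
Demand in terms of ps becomes qd = 382 − 8(ps − 17) = 518 - 8ps. Setting this equal to supply: 518 - 8ps = -247 + 6ps, so ps = 765/14.
Buyers pay pb = 765/14 − 17 = 527/14; q' = -247 + 6·(765/14) = 566/7.
Buyers' price falls by p* − pb = 629/14 − 527/14 = 51/7; sellers' price rises by ps − p* = 765/14 − 629/14 = 68/7.
So producers capture (68/7)/17 = 4/7 of each unit of subsidy.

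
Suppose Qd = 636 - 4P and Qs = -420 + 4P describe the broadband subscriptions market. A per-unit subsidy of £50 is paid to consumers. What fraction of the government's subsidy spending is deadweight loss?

DWL / government spending = 25/104

Pre-subsidy: 636 - 4P = -420 + 4P gives P* = 132, Q* = 108.
With the rebate, buyers effectively pay Pb = Ps − 50, where Ps is the price sellers receive.
Demand in terms of Ps becomes Qd = 636 − 4(Ps − 50) = 836 - 4Ps. Setting this equal to supply: 836 - 4Ps = -420 + 4Ps, so Ps = 157.
Buyers pay Pb = 157 − 50 = 107; Q' = -420 + 4·157 = 208.
ΔCS = ½(108 + 208)(132 − 107) = 3950; ΔPS = ½(108 + 208)(157 − 132) = 3950.
Government spending = 50 × 208 = 10400.
DWL = ½ × 50 × (208 − 108) = 2500; fraction = 2500 / 10400 = 25/104.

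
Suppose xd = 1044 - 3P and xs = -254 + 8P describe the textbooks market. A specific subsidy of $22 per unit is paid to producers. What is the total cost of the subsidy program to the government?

Pre-subsidy: 1044 - 3P = -254 + 8P gives P* = 118, x* = 690.
With the subsidy, sellers receive Ps = Pb + 22 for each unit, where Pb is the price buyers pay.
Supply in terms of Pb becomes xs = -254 + 8(Pb + 22) = -78 + 8Pb. Setting this equal to demand: 1044 - 3Pb = -78 + 8Pb, so Pb = 102.
Sellers receive Ps = 102 + 22 = 124; x' = 1044 − 3·102 = 738.
Government outlay = subsidy × quantity = 22 × 738 = 16236.

Government cost = $16236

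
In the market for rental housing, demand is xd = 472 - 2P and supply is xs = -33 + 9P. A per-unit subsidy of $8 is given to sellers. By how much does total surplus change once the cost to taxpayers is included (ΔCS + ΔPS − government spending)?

Net change in total surplus = -576/11

Pre-subsidy: 472 - 2P = -33 + 9P gives P* = 505/11, x* = 4182/11.
With the subsidy, sellers receive Ps = Pb + 8 for each unit, where Pb is the price buyers pay.
Supply in terms of Pb becomes xs = -33 + 9(Pb + 8) = 39 + 9Pb. Setting this equal to demand: 472 - 2Pb = 39 + 9Pb, so Pb = 433/11.
Sellers receive Ps = 433/11 + 8 = 521/11; x' = 472 − 2·(433/11) = 4326/11.
ΔCS = ½(4182/11 + 4326/11)(505/11 − 433/11) = 306288/121; ΔPS = ½(4182/11 + 4326/11)(521/11 − 505/11) = 68064/121.
Government spending = 8 × 4326/11 = 34608/11.
Net change = 306288/121 + 68064/121 − 34608/11 = -576/11. The loss equals the DWL triangle ½·8·144/11.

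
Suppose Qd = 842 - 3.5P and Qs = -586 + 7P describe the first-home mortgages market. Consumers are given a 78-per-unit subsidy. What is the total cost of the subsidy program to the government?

Pre-subsidy: 842 - 3.5P = -586 + 7P gives P* = 136, Q* = 366.
With the rebate, buyers effectively pay Pb = Ps − 78, where Ps is the price sellers receive.
Demand in terms of Ps becomes Qd = 842 − 3.5(Ps − 78) = 1115 - 3.5Ps. Setting this equal to supply: 1115 - 3.5Ps = -586 + 7Ps, so Ps = 162.
Buyers pay Pb = 162 − 78 = 84; Q' = -586 + 7·162 = 548.
Government outlay = subsidy × quantity = 78 × 548 = 42744.

Government cost = 42744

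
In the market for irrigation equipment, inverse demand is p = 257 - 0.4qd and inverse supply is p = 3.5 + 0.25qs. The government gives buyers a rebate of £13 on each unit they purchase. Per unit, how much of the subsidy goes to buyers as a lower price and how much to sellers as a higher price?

Buyers gain £8 per unit; sellers gain £5 per unit

Pre-subsidy: 257 - 0.4q = 3.5 + 0.25q gives q* = 390 and p* = 101.
With the rebate, buyers effectively pay pb = ps − 13, where ps is the price sellers receive.
On the curves, pb = 257 - 0.4q and ps = 3.5 + 0.25q; the wedge ps − pb = 13 gives 3.5 + 0.25q − (257 - 0.4q) = 13, so q' = 410.
Then pb = 257 − 0.4·410 = 93 and ps = 3.5 + 0.25·410 = 106.
Buyers' price falls by p* − pb = 101 − 93 = 8; sellers' price rises by ps − p* = 106 − 101 = 5.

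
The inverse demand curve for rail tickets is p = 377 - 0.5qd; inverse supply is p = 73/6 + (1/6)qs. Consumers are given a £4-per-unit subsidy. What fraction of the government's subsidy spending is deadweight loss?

Pre-subsidy: 377 - 0.5q = 73/6 + (1/6)q gives q* = 547.25 and p* = 103.375.
With the rebate, buyers effectively pay pb = ps − 4, where ps is the price sellers receive.
On the curves, pb = 377 - 0.5q and ps = 73/6 + (1/6)q; the wedge ps − pb = 4 gives 73/6 + (1/6)q − (377 - 0.5q) = 4, so q' = 553.25.
Then pb = 377 − 0.5·553.25 = 100.375 and ps = 73/6 + (1/6)·553.25 = 104.375.
ΔCS = ½(547.25 + 553.25)(103.375 − 100.375) = 1650.75; ΔPS = ½(547.25 + 553.25)(104.375 − 103.375) = 550.25.
Government spending = 4 × 553.25 = 2213.
DWL = ½ × 4 × (553.25 − 547.25) = 12; fraction = 12 / 2213 = 12/2213.

DWL / government spending = 12/2213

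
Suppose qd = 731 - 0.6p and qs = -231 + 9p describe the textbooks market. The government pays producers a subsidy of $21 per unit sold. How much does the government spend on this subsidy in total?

Pre-subsidy: 731 - 0.6p = -231 + 9p gives p* = 2405/24, q* = 670.875.
With the subsidy, sellers receive ps = pb + 21 for each unit, where pb is the price buyers pay.
Supply in terms of pb becomes qs = -231 + 9(pb + 21) = -42 + 9pb. Setting this equal to demand: 731 - 0.6pb = -42 + 9pb, so pb = 3865/48.
Sellers receive ps = 3865/48 + 21 = 4873/48; q' = 731 − 0.6·(3865/48) = 682.6875.
Government outlay = subsidy × quantity = 21 × 682.6875 = 14336.4375.

Government cost = $14336.4375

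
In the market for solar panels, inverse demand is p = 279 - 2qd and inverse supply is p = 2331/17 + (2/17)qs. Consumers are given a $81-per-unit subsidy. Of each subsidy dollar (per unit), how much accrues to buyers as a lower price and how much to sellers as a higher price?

Pre-subsidy: 279 - 2q = 2331/17 + (2/17)q gives q* = 67 and p* = 145.
With the rebate, buyers effectively pay pb = ps − 81, where ps is the price sellers receive.
On the curves, pb = 279 - 2q and ps = 2331/17 + (2/17)q; the wedge ps − pb = 81 gives 2331/17 + (2/17)q − (279 - 2q) = 81, so q' = 105.25.
Then pb = 279 − 2·105.25 = 68.5 and ps = 2331/17 + (2/17)·105.25 = 149.5.
Buyers' price falls by p* − pb = 145 − 68.5 = 76.5; sellers' price rises by ps − p* = 149.5 − 145 = 4.5.

Buyers gain $76.5 per unit; sellers gain $4.5 per unit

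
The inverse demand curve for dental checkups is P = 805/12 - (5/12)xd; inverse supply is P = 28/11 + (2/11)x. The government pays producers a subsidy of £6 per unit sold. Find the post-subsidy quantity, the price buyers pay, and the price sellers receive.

Pre-subsidy: 805/12 - (5/12)x = 28/11 + (2/11)x gives x* = 8519/79 and P* = 1750/79.
With the subsidy, sellers receive Ps = Pb + 6 for each unit, where Pb is the price buyers pay.
On the curves, Pb = 805/12 - (5/12)x and Ps = 28/11 + (2/11)x; the wedge Ps − Pb = 6 gives 28/11 + (2/11)x − (805/12 - (5/12)x) = 6, so x' = 9311/79.
Then Pb = 805/12 − (5/12)·(9311/79) = 1420/79 and Ps = 28/11 + (2/11)·(9311/79) = 1894/79.

x' = 9311/79; buyers pay 1420/79; sellers receive 1894/79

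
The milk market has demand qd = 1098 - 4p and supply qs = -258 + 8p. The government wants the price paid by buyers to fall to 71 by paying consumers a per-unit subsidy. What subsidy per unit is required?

At a buyer price of 71, quantity demanded is 1098 − 4·71 = 814.
Sellers supply 814 only when they receive ps with -258 + 8·ps = 814, i.e. ps = 134.
s = ps − pb = 134 − 71 = 63.

Required subsidy s = 63 per unit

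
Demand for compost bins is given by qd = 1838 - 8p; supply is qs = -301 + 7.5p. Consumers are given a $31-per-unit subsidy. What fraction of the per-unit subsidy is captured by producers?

Pre-subsidy: 1838 - 8p = -301 + 7.5p gives p* = 138, q* = 734.
With the rebate, buyers effectively pay pb = ps − 31, where ps is the price sellers receive.
Demand in terms of ps becomes qd = 1838 − 8(ps − 31) = 2086 - 8ps. Setting this equal to supply: 2086 - 8ps = -301 + 7.5ps, so ps = 154.
Buyers pay pb = 154 − 31 = 123; q' = -301 + 7.5·154 = 854.
Buyers' price falls by p* − pb = 138 − 123 = 15; sellers' price rises by ps − p* = 154 − 138 = 16.
So producers capture 16/31 = 16/31 of each unit of subsidy.

Producer share = 16/31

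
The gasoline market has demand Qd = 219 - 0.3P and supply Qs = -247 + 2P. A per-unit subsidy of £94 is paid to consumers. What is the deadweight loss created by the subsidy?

Deadweight loss = 26508/23

Pre-subsidy: 219 - 0.3P = -247 + 2P gives P* = 4660/23, Q* = 3639/23.
With the rebate, buyers effectively pay Pb = Ps − 94, where Ps is the price sellers receive.
Demand in terms of Ps becomes Qd = 219 − 0.3(Ps − 94) = 247.2 - 0.3Ps. Setting this equal to supply: 247.2 - 0.3Ps = -247 + 2Ps, so Ps = 4942/23.
Buyers pay Pb = 4942/23 − 94 = 2780/23; Q' = -247 + 2·(4942/23) = 4203/23.
The subsidy expands output by 4203/23 − 3639/23 = 564/23 past the efficient level; on those units the gap between marginal cost and willingness to pay runs from 0 up to 94.
DWL = ½ × 94 × 564/23 = 26508/23.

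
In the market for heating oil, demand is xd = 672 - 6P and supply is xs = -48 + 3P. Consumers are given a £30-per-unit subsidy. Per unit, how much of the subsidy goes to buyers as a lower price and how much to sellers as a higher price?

Buyers gain £10 per unit; sellers gain £20 per unit

Pre-subsidy: 672 - 6P = -48 + 3P gives P* = 80, x* = 192.
With the rebate, buyers effectively pay Pb = Ps − 30, where Ps is the price sellers receive.
Demand in terms of Ps becomes xd = 672 − 6(Ps − 30) = 852 - 6Ps. Setting this equal to supply: 852 - 6Ps = -48 + 3Ps, so Ps = 100.
Buyers pay Pb = 100 − 30 = 70; x' = -48 + 3·100 = 252.
Buyers' price falls by P* − Pb = 80 − 70 = 10; sellers' price rises by Ps − P* = 100 − 80 = 20.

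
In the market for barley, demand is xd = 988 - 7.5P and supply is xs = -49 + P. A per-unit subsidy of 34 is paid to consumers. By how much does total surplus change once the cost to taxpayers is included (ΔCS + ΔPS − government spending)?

Pre-subsidy: 988 - 7.5P = -49 + P gives P* = 122, x* = 73.
With the rebate, buyers effectively pay Pb = Ps − 34, where Ps is the price sellers receive.
Demand in terms of Ps becomes xd = 988 − 7.5(Ps − 34) = 1243 - 7.5Ps. Setting this equal to supply: 1243 - 7.5Ps = -49 + Ps, so Ps = 152.
Buyers pay Pb = 152 − 34 = 118; x' = -49 + 1·152 = 103.
ΔCS = ½(73 + 103)(122 − 118) = 352; ΔPS = ½(73 + 103)(152 − 122) = 2640.
Government spending = 34 × 103 = 3502.
Net change = 352 + 2640 − 3502 = -510. The loss equals the DWL triangle ½·34·30.

Net change in total surplus = -510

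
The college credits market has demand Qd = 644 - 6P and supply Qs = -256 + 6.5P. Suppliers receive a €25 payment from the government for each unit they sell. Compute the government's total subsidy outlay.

Pre-subsidy: 644 - 6P = -256 + 6.5P gives P* = 72, Q* = 212.
With the subsidy, sellers receive Ps = Pb + 25 for each unit, where Pb is the price buyers pay.
Supply in terms of Pb becomes Qs = -256 + 6.5(Pb + 25) = -93.5 + 6.5Pb. Setting this equal to demand: 644 - 6Pb = -93.5 + 6.5Pb, so Pb = 59.
Sellers receive Ps = 59 + 25 = 84; Q' = 644 − 6·59 = 290.
Government outlay = subsidy × quantity = 25 × 290 = 7250.

Government cost = €7250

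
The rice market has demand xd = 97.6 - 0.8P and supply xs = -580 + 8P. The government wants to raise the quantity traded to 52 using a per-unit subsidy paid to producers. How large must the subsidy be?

Required subsidy s = 22 per unit

At x = 52, invert demand for the buyer price: Pb = (97.6 − 52)/0.8 = 57; invert supply for the seller price: Ps = (52 − (-580))/8 = 79.
The subsidy must fill the gap: s = Ps − Pb = 79 − 57 = 22.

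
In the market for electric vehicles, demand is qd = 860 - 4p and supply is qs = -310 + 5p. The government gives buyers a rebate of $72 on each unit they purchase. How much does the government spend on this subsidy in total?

Government cost = $36000

Pre-subsidy: 860 - 4p = -310 + 5p gives p* = 130, q* = 340.
With the rebate, buyers effectively pay pb = ps − 72, where ps is the price sellers receive.
Demand in terms of ps becomes qd = 860 − 4(ps − 72) = 1148 - 4ps. Setting this equal to supply: 1148 - 4ps = -310 + 5ps, so ps = 162.
Buyers pay pb = 162 − 72 = 90; q' = -310 + 5·162 = 500.
Government outlay = subsidy × quantity = 72 × 500 = 36000.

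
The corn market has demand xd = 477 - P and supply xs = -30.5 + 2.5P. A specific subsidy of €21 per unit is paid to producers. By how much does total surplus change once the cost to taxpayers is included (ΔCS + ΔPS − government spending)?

Pre-subsidy: 477 - P = -30.5 + 2.5P gives P* = 145, x* = 332.
With the subsidy, sellers receive Ps = Pb + 21 for each unit, where Pb is the price buyers pay.
Supply in terms of Pb becomes xs = -30.5 + 2.5(Pb + 21) = 22 + 2.5Pb. Setting this equal to demand: 477 - Pb = 22 + 2.5Pb, so Pb = 130.
Sellers receive Ps = 130 + 21 = 151; x' = 477 − 1·130 = 347.
ΔCS = ½(332 + 347)(145 − 130) = 5092.5; ΔPS = ½(332 + 347)(151 − 145) = 2037.
Government spending = 21 × 347 = 7287.
Net change = 5092.5 + 2037 − 7287 = -157.5. The loss equals the DWL triangle ½·21·15.

Net change in total surplus = -€157.5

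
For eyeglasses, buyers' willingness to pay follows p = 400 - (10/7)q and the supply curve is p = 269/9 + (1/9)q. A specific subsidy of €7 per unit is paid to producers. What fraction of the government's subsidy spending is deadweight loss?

Pre-subsidy: 400 - (10/7)q = 269/9 + (1/9)q gives q* = 23317/97 and p* = 5490/97.
With the subsidy, sellers receive ps = pb + 7 for each unit, where pb is the price buyers pay.
On the curves, pb = 400 - (10/7)q and ps = 269/9 + (1/9)q; the wedge ps − pb = 7 gives 269/9 + (1/9)q − (400 - (10/7)q) = 7, so q' = 23758/97.
Then pb = 400 − (10/7)·(23758/97) = 4860/97 and ps = 269/9 + (1/9)·(23758/97) = 5539/97.
ΔCS = ½(23317/97 + 23758/97)(5490/97 − 4860/97) = 14828625/9409; ΔPS = ½(23317/97 + 23758/97)(5539/97 − 5490/97) = 2306675/18818.
Government spending = 7 × 23758/97 = 166306/97.
DWL = ½ × 7 × (23758/97 − 23317/97) = 3087/194; fraction = (3087/194) / (166306/97) = 63/6788.

DWL / government spending = 63/6788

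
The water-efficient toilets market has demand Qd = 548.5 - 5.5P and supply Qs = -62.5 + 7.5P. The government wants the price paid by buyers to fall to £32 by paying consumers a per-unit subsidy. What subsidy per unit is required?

Required subsidy s = £26 per unit

At a buyer price of 32, quantity demanded is 548.5 − 5.5·32 = 372.5.
Sellers supply 372.5 only when they receive Ps with -62.5 + 7.5·Ps = 372.5, i.e. Ps = 58.
s = Ps − Pb = 58 − 32 = 26.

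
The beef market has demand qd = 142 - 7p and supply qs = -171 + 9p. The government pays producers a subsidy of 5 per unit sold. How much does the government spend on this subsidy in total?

Pre-subsidy: 142 - 7p = -171 + 9p gives p* = 19.5625, q* = 5.0625.
With the subsidy, sellers receive ps = pb + 5 for each unit, where pb is the price buyers pay.
Supply in terms of pb becomes qs = -171 + 9(pb + 5) = -126 + 9pb. Setting this equal to demand: 142 - 7pb = -126 + 9pb, so pb = 16.75.
Sellers receive ps = 16.75 + 5 = 21.75; q' = 142 − 7·16.75 = 24.75.
Government outlay = subsidy × quantity = 5 × 24.75 = 123.75.

Government cost = 123.75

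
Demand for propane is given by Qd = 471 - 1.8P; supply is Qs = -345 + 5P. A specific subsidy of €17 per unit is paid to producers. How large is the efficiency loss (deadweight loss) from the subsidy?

Pre-subsidy: 471 - 1.8P = -345 + 5P gives P* = 120, Q* = 255.
With the subsidy, sellers receive Ps = Pb + 17 for each unit, where Pb is the price buyers pay.
Supply in terms of Pb becomes Qs = -345 + 5(Pb + 17) = -260 + 5Pb. Setting this equal to demand: 471 - 1.8Pb = -260 + 5Pb, so Pb = 107.5.
Sellers receive Ps = 107.5 + 17 = 124.5; Q' = 471 − 1.8·107.5 = 277.5.
The subsidy expands output by 277.5 − 255 = 22.5 past the efficient level; on those units the gap between marginal cost and willingness to pay runs from 0 up to 17.
DWL = ½ × 17 × 22.5 = 191.25.

Deadweight loss = €191.25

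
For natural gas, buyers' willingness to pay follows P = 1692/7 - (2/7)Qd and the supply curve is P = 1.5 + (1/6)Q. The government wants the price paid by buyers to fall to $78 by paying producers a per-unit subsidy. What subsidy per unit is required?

Required subsidy s = $19 per unit

At a buyer price of 78, quantity demanded is 846 − 3.5·78 = 573.
Sellers supply 573 only when they receive Ps = 1.5 + (1/6)·573 = 97.
s = Ps − Pb = 97 − 78 = 19.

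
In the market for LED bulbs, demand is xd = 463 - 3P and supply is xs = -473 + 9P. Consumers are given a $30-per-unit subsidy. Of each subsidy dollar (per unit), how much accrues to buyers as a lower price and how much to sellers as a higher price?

Pre-subsidy: 463 - 3P = -473 + 9P gives P* = 78, x* = 229.
With the rebate, buyers effectively pay Pb = Ps − 30, where Ps is the price sellers receive.
Demand in terms of Ps becomes xd = 463 − 3(Ps − 30) = 553 - 3Ps. Setting this equal to supply: 553 - 3Ps = -473 + 9Ps, so Ps = 85.5.
Buyers pay Pb = 85.5 − 30 = 55.5; x' = -473 + 9·85.5 = 296.5.
Buyers' price falls by P* − Pb = 78 − 55.5 = 22.5; sellers' price rises by Ps − P* = 85.5 − 78 = 7.5.

Buyers gain $22.5 per unit; sellers gain $7.5 per unit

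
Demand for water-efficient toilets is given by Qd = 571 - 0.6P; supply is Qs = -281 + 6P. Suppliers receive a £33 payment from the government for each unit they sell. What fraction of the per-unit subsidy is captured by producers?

Producer share = 1/11

Pre-subsidy: 571 - 0.6P = -281 + 6P gives P* = 1420/11, Q* = 5429/11.
With the subsidy, sellers receive Ps = Pb + 33 for each unit, where Pb is the price buyers pay.
Supply in terms of Pb becomes Qs = -281 + 6(Pb + 33) = -83 + 6Pb. Setting this equal to demand: 571 - 0.6Pb = -83 + 6Pb, so Pb = 1090/11.
Sellers receive Ps = 1090/11 + 33 = 1453/11; Q' = 571 − 0.6·(1090/11) = 5627/11.
Buyers' price falls by P* − Pb = 1420/11 − 1090/11 = 30; sellers' price rises by Ps − P* = 1453/11 − 1420/11 = 3.
So producers capture 3/33 = 1/11 of each unit of subsidy.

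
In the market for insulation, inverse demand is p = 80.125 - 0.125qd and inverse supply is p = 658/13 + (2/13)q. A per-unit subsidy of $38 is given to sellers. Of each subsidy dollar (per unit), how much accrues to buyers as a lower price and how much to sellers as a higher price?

Pre-subsidy: 80.125 - 0.125q = 658/13 + (2/13)q gives q* = 3069/29 and p* = 1940/29.
With the subsidy, sellers receive ps = pb + 38 for each unit, where pb is the price buyers pay.
On the curves, pb = 80.125 - 0.125q and ps = 658/13 + (2/13)q; the wedge ps − pb = 38 gives 658/13 + (2/13)q − (80.125 - 0.125q) = 38, so q' = 7021/29.
Then pb = 80.125 − 0.125·(7021/29) = 1446/29 and ps = 658/13 + (2/13)·(7021/29) = 2548/29.
Buyers' price falls by p* − pb = 1940/29 − 1446/29 = 494/29; sellers' price rises by ps − p* = 2548/29 − 1940/29 = 608/29.

Buyers gain 494/29 per unit; sellers gain 608/29 per unit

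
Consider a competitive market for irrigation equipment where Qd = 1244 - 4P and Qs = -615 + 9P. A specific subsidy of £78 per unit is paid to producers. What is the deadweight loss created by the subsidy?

Pre-subsidy: 1244 - 4P = -615 + 9P gives P* = 143, Q* = 672.
With the subsidy, sellers receive Ps = Pb + 78 for each unit, where Pb is the price buyers pay.
Supply in terms of Pb becomes Qs = -615 + 9(Pb + 78) = 87 + 9Pb. Setting this equal to demand: 1244 - 4Pb = 87 + 9Pb, so Pb = 89.
Sellers receive Ps = 89 + 78 = 167; Q' = 1244 − 4·89 = 888.
The subsidy expands output by 888 − 672 = 216 past the efficient level; on those units the gap between marginal cost and willingness to pay runs from 0 up to 78.
DWL = ½ × 78 × 216 = 8424.

Deadweight loss = £8424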